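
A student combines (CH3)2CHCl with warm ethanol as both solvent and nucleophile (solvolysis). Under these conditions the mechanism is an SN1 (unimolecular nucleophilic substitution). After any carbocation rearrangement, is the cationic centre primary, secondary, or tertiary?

Step 1: Ionisation: the C–Cl σ-bond cleaves heterolytically; both bonding electrons depart with Cl⁻, leaving a secondary carbocation at the α-carbon.
No single 1,2-shift to an adjacent carbon would give a more-substituted cation, so no rearrangement occurs.

secondary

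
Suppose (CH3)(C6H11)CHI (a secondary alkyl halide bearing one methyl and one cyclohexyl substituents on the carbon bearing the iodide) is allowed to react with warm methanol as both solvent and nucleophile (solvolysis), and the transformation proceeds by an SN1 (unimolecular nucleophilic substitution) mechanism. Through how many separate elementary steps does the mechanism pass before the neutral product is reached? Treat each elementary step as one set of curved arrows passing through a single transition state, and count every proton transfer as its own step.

4

Step 1: Unassisted departure of I⁻ (taking the C–I bonding pair) generates a secondary carbocation.
Step 2: Carbocation rearrangement: a 1,2-hydride shift from the adjacent cyclohexyl carbon converts the initially-formed secondary cation into the more stable tertiary cation.
Step 3: CH3OH donates an oxygen lone pair into the empty p orbital of the cation, giving a protonated ether (an oxonium ion).
Step 4: A second solvent molecule removes the proton on oxygen, giving the neutral ether product.
Total: 4 elementary steps.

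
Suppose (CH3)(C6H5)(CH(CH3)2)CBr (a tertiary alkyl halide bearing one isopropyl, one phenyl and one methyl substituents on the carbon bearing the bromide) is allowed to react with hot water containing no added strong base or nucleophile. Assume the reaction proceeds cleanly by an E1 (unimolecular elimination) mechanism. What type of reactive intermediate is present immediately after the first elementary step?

tertiary carbocation

Step 1: Unassisted departure of Br⁻ (taking the C–Br bonding pair) generates a tertiary carbocation.
After step 1 the species present is a tertiary carbocation.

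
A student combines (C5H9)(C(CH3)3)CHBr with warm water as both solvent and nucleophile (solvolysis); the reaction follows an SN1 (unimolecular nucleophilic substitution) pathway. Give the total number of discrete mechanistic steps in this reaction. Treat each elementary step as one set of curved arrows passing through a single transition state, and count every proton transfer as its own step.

4

Step 1: Ionisation: the C–Br σ-bond cleaves heterolytically; both bonding electrons depart with Br⁻, leaving a secondary carbocation at the α-carbon.
Step 2: Carbocation rearrangement: a 1,2-hydride shift from the adjacent cyclopentyl carbon converts the initially-formed secondary cation into the more stable tertiary cation.
Step 3: A lone pair on the oxygen of H2O attacks the carbocation, forming a new C–O σ-bond and an oxonium ion.
Step 4: A second solvent molecule removes the proton on oxygen, giving the neutral alcohol product.
Total: 4 elementary steps.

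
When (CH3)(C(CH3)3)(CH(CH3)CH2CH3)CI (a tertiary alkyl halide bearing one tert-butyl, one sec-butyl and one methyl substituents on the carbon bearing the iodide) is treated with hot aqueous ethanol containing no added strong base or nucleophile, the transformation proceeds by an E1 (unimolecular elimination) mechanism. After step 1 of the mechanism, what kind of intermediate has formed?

Step 1: Rate-determining heterolysis of the C–I bond gives I⁻ and a tertiary carbocation.
After step 1 the species present is a tertiary carbocation.

tertiary carbocation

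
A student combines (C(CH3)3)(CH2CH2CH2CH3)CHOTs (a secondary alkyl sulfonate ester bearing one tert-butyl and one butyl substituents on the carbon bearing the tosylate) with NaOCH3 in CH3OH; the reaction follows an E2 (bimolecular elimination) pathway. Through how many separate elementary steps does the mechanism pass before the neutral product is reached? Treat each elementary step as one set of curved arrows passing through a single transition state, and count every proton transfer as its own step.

Step 1: Concerted anti-periplanar elimination: CH3O⁻ abstracts a β-H while TsO⁻ leaves, and the C–H electrons become the new C=C π bond — all in a single transition state.
Total: 1 elementary step.

1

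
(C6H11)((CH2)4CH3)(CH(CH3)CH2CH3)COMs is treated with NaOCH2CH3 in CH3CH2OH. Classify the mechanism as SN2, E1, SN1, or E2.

E2

Conditions: a strong base with a tertiary substrate bearing a β-hydrogen.
These conditions are the textbook signature of the E2 pathway.
A strong (often hindered) base removes a β-H in concert with loss of the leaving group — bimolecular elimination.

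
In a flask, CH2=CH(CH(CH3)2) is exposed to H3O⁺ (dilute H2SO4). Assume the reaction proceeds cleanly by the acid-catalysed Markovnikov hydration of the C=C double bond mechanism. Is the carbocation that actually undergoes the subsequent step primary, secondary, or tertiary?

tertiary

Step 1: Protonation of the alkene by H3O⁺: the π bond acts as the nucleophile and picks up H⁺, giving the more stable (Markovnikov) secondary carbocation. H2O is released.
Step 2: A 1,2-hydride shift from the adjacent isopropyl carbon moves the positive charge from the secondary centre to an adjacent carbon, generating a more stable tertiary carbocation.
The cation rearranges from secondary to tertiary via a 1,2-hydride shift from the adjacent isopropyl carbon; the tertiary cation is what reacts next.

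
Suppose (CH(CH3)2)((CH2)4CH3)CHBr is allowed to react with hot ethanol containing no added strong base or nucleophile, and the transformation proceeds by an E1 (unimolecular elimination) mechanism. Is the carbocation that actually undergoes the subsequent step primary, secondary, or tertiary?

Step 1: Ionisation: the C–Br σ-bond cleaves heterolytically; both bonding electrons depart with Br⁻, leaving a secondary carbocation at the α-carbon.
Step 2: A hydride (H with its bonding pair) migrates from the adjacent isopropyl carbon to the cationic centre — a 1,2-hydride shift — upgrading the secondary cation to a tertiary one.
The cation rearranges from secondary to tertiary via a 1,2-hydride shift from the adjacent isopropyl carbon; the tertiary cation is what reacts next.

tertiary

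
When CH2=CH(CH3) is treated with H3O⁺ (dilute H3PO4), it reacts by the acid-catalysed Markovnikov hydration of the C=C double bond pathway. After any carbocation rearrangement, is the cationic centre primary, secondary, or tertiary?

secondary

Step 1: Electrophilic addition begins with the π(C=C) electrons forming a bond to the proton of H3O⁺. Following Markovnikov's rule, the resulting cation is secondary. H2O is released.
No single 1,2-shift to an adjacent carbon would give a more-substituted cation, so no rearrangement occurs.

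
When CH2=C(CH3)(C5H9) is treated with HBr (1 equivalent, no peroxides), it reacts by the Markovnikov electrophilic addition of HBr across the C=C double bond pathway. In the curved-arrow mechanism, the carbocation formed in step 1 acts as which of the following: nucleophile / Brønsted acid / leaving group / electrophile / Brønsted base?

electrophile

Step 2: The Br⁻ anion donates a lone pair to the carbocation, forming the new C–Br σ-bond and giving the neutral alkyl halide.
The carbocation formed in step 1 accepts an electron pair into an empty or π* orbital — it is the electrophile.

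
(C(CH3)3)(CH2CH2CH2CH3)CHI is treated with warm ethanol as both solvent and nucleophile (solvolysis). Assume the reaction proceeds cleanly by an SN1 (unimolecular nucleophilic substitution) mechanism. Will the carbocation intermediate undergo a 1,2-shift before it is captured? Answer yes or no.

yes

The first-formed carbocation is secondary.
The adjacent tert-butyl carbon has no hydrogen but bears methyl groups; migration of one methyl with its bonding pair (a 1,2-methyl shift) places the charge on a tertiary centre.
Tertiary is more stable than secondary, so the shift occurs.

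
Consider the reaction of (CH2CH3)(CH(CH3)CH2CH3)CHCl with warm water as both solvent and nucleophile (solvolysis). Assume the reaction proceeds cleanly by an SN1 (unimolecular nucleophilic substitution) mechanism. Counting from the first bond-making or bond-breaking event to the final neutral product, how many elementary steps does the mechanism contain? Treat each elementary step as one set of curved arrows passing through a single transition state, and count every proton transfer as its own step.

4

Step 1: Unassisted departure of Cl⁻ (taking the C–Cl bonding pair) generates a secondary carbocation.
Step 2: A hydride (H with its bonding pair) migrates from the adjacent sec-butyl carbon to the cationic centre — a 1,2-hydride shift — upgrading the secondary cation to a tertiary one.
Step 3: Nucleophilic capture: the oxygen of H2O bonds to the cationic carbon, producing an oxonium-ion intermediate.
Step 4: A second solvent molecule removes the proton on oxygen, giving the neutral alcohol product.
Total: 4 elementary steps.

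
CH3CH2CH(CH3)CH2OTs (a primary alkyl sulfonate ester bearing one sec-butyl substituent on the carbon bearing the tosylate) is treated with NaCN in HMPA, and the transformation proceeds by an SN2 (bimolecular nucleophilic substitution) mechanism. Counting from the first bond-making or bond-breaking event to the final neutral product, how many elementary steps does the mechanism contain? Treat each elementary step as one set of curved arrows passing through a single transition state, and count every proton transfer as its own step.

1

Step 1: CN⁻ attacks the back face of the α-carbon while TsO⁻ departs with the C–O bonding pair — a single concerted displacement through a pentacoordinate transition state.
Total: 1 elementary step.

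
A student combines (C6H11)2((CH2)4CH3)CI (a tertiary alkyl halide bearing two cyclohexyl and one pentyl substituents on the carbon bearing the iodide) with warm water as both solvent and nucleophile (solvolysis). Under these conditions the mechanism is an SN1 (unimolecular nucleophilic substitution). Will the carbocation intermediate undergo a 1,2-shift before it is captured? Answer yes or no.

no

The first-formed carbocation is tertiary.
No single 1,2-shift to an adjacent carbon would produce a more-substituted cation than the one already present, so no rearrangement occurs.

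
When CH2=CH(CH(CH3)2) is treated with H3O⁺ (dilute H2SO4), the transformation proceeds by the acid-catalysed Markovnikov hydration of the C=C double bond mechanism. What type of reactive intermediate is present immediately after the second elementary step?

tertiary carbocation

Step 1: Electrophilic addition begins with the π(C=C) electrons forming a bond to the proton of H3O⁺. Following Markovnikov's rule, the resulting cation is secondary. H2O is released.
Step 2: Carbocation rearrangement: a 1,2-hydride shift from the adjacent isopropyl carbon converts the initially-formed secondary cation into the more stable tertiary cation.
After step 2 the species present is a tertiary carbocation.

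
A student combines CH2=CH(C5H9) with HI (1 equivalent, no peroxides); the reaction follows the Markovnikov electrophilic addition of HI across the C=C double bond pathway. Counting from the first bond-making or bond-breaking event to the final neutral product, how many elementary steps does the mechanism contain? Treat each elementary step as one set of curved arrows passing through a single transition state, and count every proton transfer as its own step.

3

Step 1: Protonation of the alkene by HI: the π bond acts as the nucleophile and picks up H⁺, giving the more stable (Markovnikov) secondary carbocation. The H–I bond breaks heterolytically, releasing I⁻.
Step 2: Carbocation rearrangement: a 1,2-hydride shift from the adjacent cyclopentyl carbon converts the initially-formed secondary cation into the more stable tertiary cation.
Step 3: The I⁻ anion donates a lone pair to the carbocation, forming the new C–I σ-bond and giving the neutral alkyl halide.
Total: 3 elementary steps.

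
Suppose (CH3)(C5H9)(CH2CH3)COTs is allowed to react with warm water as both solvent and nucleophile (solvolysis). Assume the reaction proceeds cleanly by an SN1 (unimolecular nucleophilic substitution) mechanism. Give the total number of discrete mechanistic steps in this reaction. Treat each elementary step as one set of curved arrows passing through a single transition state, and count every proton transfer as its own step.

3

Step 1: Rate-determining heterolysis of the C–O bond gives TsO⁻ and a tertiary carbocation.
(No 1,2-shift: no single shift to an adjacent carbon would give a more stable cation.)
Step 2: H2O donates an oxygen lone pair into the empty p orbital of the cation, giving a protonated alcohol (an oxonium ion).
Step 3: A second solvent molecule removes the proton on oxygen, giving the neutral alcohol product.
Total: 3 elementary steps.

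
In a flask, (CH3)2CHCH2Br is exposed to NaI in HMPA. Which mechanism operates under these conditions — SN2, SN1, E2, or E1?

Conditions: a primary substrate with a strong nucleophile in the polar aprotic solvent HMPA.
These conditions are the textbook signature of the SN2 pathway.
An unhindered substrate with a strong nucleophile in a polar aprotic solvent favours one-step backside displacement.

SN2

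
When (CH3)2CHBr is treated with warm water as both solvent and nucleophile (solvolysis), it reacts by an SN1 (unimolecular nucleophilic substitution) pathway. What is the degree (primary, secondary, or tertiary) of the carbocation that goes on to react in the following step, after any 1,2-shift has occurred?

Step 1: Unassisted departure of Br⁻ (taking the C–Br bonding pair) generates a secondary carbocation.
No single 1,2-shift to an adjacent carbon would give a more-substituted cation, so no rearrangement occurs.

secondary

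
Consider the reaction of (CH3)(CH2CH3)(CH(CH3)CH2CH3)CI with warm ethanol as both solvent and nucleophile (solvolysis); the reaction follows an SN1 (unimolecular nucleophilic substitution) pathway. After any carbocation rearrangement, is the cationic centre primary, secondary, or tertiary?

Step 1: Rate-determining heterolysis of the C–I bond gives I⁻ and a tertiary carbocation.
No single 1,2-shift to an adjacent carbon would give a more-substituted cation, so no rearrangement occurs.

tertiary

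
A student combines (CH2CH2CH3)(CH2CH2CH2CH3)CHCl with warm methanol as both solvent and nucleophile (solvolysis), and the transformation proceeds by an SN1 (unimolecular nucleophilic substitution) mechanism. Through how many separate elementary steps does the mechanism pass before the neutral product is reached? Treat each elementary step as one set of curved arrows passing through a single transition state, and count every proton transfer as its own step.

Step 1: Ionisation: the C–Cl σ-bond cleaves heterolytically; both bonding electrons depart with Cl⁻, leaving a secondary carbocation at the α-carbon.
(No 1,2-shift: no single shift to an adjacent carbon would give a more stable cation.)
Step 2: Nucleophilic capture: the oxygen of CH3OH bonds to the cationic carbon, producing an oxonium-ion intermediate.
Step 3: Proton transfer from the O–H of the oxonium ion to a solvent molecule delivers the neutral ether.
Total: 3 elementary steps.

3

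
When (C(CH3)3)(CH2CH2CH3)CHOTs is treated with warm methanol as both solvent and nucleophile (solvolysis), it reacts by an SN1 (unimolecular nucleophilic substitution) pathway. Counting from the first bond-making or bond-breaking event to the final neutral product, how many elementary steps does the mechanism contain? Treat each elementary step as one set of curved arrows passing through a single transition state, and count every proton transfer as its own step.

4

Step 1: The C–O bond breaks with both electrons going to the tosylate; TsO⁻ leaves and a secondary carbocation remains.
Step 2: A methyl group with its bonding pair migrates from the adjacent tert-butyl carbon to the cationic centre — a 1,2-methyl shift — upgrading the secondary cation to a tertiary one.
Step 3: A lone pair on the oxygen of CH3OH attacks the carbocation, forming a new C–O σ-bond and an oxonium ion.
Step 4: A second solvent molecule removes the proton on oxygen, giving the neutral ether product.
Total: 4 elementary steps.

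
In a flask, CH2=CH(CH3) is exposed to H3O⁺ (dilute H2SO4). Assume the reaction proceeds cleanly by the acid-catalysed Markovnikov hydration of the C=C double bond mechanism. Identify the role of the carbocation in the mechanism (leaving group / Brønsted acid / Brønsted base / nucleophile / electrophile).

Step 2: A lone pair on the oxygen of H2O attacks the carbocation, forming a C–O bond and an oxonium ion (a protonated alcohol).
The carbocation accepts an electron pair into an empty or π* orbital — it is the electrophile.

electrophile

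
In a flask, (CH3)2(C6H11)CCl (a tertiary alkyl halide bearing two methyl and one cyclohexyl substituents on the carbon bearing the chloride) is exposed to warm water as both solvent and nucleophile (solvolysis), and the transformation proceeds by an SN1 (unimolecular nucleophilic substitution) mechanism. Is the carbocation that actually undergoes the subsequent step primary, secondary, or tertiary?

Step 1: The C–Cl bond breaks with both electrons going to the chloride; Cl⁻ leaves and a tertiary carbocation remains.
No single 1,2-shift to an adjacent carbon would give a more-substituted cation, so no rearrangement occurs.

tertiary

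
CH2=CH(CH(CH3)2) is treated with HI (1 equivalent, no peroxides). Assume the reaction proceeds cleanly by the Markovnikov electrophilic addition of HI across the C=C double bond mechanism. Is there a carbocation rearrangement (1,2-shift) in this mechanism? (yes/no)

yes

The first-formed carbocation is secondary.
The adjacent isopropyl carbon already bears 2 other carbon substituents and has a hydrogen to migrate; after a 1,2-hydride shift from that carbon the positive charge sits on a tertiary centre.
Tertiary is more stable than secondary, so the shift occurs.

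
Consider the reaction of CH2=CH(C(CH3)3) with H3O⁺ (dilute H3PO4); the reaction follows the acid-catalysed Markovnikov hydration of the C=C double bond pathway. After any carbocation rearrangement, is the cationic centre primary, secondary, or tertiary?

Step 1: The π electrons of the C=C bond attack a proton of H3O⁺; Markovnikov addition places the new C–H on the less-substituted alkene carbon, so the positive charge ends up on the more-substituted carbon — a secondary carbocation. H2O is released.
Step 2: Carbocation rearrangement: a 1,2-methyl shift from the adjacent tert-butyl carbon converts the initially-formed secondary cation into the more stable tertiary cation.
The cation rearranges from secondary to tertiary via a 1,2-methyl shift from the adjacent tert-butyl carbon; the tertiary cation is what reacts next.

tertiary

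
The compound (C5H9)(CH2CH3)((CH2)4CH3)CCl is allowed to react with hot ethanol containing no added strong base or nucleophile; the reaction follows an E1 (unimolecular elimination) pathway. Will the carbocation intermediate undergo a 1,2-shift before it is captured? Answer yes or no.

no

The first-formed carbocation is tertiary.
No single 1,2-shift to an adjacent carbon would produce a more-substituted cation than the one already present, so no rearrangement occurs.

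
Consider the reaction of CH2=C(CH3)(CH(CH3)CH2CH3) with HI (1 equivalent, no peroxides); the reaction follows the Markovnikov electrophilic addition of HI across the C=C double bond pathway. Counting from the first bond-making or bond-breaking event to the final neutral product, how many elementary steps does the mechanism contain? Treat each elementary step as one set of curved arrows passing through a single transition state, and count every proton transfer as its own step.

Step 1: Protonation of the alkene by HI: the π bond acts as the nucleophile and picks up H⁺, giving the more stable (Markovnikov) tertiary carbocation. The H–I bond breaks heterolytically, releasing I⁻.
(No 1,2-shift: no single shift to an adjacent carbon would give a more stable cation.)
Step 2: Nucleophilic attack by I⁻ on the carbocation completes the addition, giving R–I.
Total: 2 elementary steps.

2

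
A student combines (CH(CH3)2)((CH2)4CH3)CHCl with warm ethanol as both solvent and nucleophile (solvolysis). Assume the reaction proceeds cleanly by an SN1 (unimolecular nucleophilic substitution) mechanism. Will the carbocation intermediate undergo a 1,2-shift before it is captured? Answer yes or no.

yes

The first-formed carbocation is secondary.
The adjacent isopropyl carbon already bears 2 other carbon substituents and has a hydrogen to migrate; after a 1,2-hydride shift from that carbon the positive charge sits on a tertiary centre.
Tertiary is more stable than secondary, so the shift occurs.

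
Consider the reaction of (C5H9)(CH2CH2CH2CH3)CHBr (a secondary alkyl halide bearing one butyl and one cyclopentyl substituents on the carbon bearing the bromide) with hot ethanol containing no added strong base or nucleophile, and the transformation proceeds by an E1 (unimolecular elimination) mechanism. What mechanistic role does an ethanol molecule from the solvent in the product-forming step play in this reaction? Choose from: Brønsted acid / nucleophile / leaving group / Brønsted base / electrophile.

Brønsted base

Step 3: An ethanol molecule (solvent) deprotonates a β-carbon; as the C–H bond breaks, those electrons form the new alkene π bond.
An ethanol molecule from the solvent in the product-forming step accepts a proton in a proton-transfer step — a Brønsted base.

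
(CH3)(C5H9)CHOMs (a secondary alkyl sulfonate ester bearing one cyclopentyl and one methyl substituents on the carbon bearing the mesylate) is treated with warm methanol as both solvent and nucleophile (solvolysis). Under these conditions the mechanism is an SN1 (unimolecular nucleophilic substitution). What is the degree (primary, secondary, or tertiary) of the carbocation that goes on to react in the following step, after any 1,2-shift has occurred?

tertiary

Step 1: The C–O bond breaks with both electrons going to the mesylate; MsO⁻ leaves and a secondary carbocation remains.
Step 2: A hydride (H with its bonding pair) migrates from the adjacent cyclopentyl carbon to the cationic centre — a 1,2-hydride shift — upgrading the secondary cation to a tertiary one.
The cation rearranges from secondary to tertiary via a 1,2-hydride shift from the adjacent cyclopentyl carbon; the tertiary cation is what reacts next.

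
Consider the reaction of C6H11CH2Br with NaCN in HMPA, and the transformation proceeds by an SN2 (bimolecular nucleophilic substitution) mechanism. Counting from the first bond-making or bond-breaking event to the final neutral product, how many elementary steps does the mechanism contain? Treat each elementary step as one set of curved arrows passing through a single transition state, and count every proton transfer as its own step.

Step 1: Backside attack by CN⁻ on the carbon bearing the bromide: the new C–C bond forms as the C–Br bond breaks, with Walden inversion at carbon.
Total: 1 elementary step.

1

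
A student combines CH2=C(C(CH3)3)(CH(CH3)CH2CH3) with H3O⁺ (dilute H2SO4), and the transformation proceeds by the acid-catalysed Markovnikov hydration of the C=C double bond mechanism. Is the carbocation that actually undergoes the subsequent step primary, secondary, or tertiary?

Step 1: Electrophilic addition begins with the π(C=C) electrons forming a bond to the proton of H3O⁺. Following Markovnikov's rule, the resulting cation is tertiary. H2O is released.
No single 1,2-shift to an adjacent carbon would give a more-substituted cation, so no rearrangement occurs.

tertiary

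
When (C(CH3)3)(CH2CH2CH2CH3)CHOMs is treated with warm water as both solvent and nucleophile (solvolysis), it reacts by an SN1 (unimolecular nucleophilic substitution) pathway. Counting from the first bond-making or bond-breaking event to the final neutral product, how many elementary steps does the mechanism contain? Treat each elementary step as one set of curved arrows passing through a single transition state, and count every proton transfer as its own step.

Step 1: The C–O bond breaks with both electrons going to the mesylate; MsO⁻ leaves and a secondary carbocation remains.
Step 2: A methyl group with its bonding pair migrates from the adjacent tert-butyl carbon to the cationic centre — a 1,2-methyl shift — upgrading the secondary cation to a tertiary one.
Step 3: H2O donates an oxygen lone pair into the empty p orbital of the cation, giving a protonated alcohol (an oxonium ion).
Step 4: Deprotonation of the oxonium oxygen by solvent water yields the neutral alcohol.
Total: 4 elementary steps.

4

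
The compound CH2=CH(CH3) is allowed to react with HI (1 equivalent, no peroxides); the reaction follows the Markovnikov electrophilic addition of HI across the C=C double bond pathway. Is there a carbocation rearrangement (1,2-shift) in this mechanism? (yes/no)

no

The first-formed carbocation is secondary.
No single 1,2-shift to an adjacent carbon would produce a more-substituted cation than the one already present, so no rearrangement occurs.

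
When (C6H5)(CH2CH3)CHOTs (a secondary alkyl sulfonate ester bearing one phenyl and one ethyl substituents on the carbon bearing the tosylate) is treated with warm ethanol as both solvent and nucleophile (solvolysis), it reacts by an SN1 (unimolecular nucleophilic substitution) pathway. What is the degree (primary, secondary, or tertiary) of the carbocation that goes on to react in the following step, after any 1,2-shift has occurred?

Step 1: The C–O bond breaks with both electrons going to the tosylate; TsO⁻ leaves and a secondary carbocation remains.
No single 1,2-shift to an adjacent carbon would give a more-substituted cation, so no rearrangement occurs.

secondary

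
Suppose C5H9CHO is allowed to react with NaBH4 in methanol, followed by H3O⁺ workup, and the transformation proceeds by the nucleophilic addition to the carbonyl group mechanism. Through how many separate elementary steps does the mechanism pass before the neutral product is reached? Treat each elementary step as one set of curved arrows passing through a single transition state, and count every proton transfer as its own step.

Step 1: A lone pair / filled orbital on H⁻ (delivered from BH4⁻) attacks the electrophilic carbonyl carbon; the π(C=O) electrons shift onto oxygen, producing a tetrahedral alkoxide intermediate.
Step 2: The alkoxide picks up a proton during H3O⁺ workup to yield an alcohol.
Total: 2 elementary steps.

2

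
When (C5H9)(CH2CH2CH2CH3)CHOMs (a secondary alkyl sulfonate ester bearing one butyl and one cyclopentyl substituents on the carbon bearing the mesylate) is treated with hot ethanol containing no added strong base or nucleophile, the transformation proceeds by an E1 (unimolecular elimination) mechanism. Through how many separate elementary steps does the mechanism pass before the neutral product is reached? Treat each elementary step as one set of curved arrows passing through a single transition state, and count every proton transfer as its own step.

Step 1: Ionisation: the C–O σ-bond cleaves heterolytically; both bonding electrons depart with MsO⁻, leaving a secondary carbocation at the α-carbon.
Step 2: Carbocation rearrangement: a 1,2-hydride shift from the adjacent cyclopentyl carbon converts the initially-formed secondary cation into the more stable tertiary cation.
Step 3: A weak base (an ethanol molecule from the solvent) removes a proton from a carbon adjacent to the cationic centre; the electrons of that C–H bond become the new π(C=C) bond, giving the alkene.
Total: 3 elementary steps.

3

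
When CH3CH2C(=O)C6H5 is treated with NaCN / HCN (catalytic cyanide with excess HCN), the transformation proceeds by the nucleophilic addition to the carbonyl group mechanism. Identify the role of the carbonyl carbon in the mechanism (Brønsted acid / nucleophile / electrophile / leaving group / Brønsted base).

electrophile

Step 1: CN⁻ attacks the sp² carbonyl carbon; the C=O π bond breaks and the electrons end up as a lone pair on the alkoxide oxygen of the tetrahedral intermediate.
The carbonyl carbon accepts an electron pair into an empty or π* orbital — it is the electrophile.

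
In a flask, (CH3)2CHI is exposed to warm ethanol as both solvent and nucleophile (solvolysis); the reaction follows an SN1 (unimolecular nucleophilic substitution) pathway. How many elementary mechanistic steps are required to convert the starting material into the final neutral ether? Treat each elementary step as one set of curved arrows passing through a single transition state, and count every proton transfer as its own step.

Step 1: Ionisation: the C–I σ-bond cleaves heterolytically; both bonding electrons depart with I⁻, leaving a secondary carbocation at the α-carbon.
(No 1,2-shift: no single shift to an adjacent carbon would give a more stable cation.)
Step 2: A lone pair on the oxygen of CH3CH2OH attacks the carbocation, forming a new C–O σ-bond and an oxonium ion.
Step 3: Deprotonation of the oxonium oxygen by solvent ethanol yields the neutral ether.
Total: 3 elementary steps.

3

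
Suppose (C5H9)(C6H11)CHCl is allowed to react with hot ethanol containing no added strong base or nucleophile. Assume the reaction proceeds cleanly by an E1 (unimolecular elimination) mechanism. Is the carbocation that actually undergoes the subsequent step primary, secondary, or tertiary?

tertiary

Step 1: Unassisted departure of Cl⁻ (taking the C–Cl bonding pair) generates a secondary carbocation.
Step 2: A 1,2-hydride shift from the adjacent cyclopentyl carbon moves the positive charge from the secondary centre to an adjacent carbon, generating a more stable tertiary carbocation.
The cation rearranges from secondary to tertiary via a 1,2-hydride shift from the adjacent cyclopentyl carbon; the tertiary cation is what reacts next.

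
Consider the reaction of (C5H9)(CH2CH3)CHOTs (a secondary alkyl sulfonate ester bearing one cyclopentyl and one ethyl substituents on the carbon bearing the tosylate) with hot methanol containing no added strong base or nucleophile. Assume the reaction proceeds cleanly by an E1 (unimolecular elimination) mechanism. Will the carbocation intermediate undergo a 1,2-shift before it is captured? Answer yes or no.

yes

The first-formed carbocation is secondary.
The adjacent cyclopentyl carbon already bears 2 other carbon substituents and has a hydrogen to migrate; after a 1,2-hydride shift from that carbon the positive charge sits on a tertiary centre.
Tertiary is more stable than secondary, so the shift occurs.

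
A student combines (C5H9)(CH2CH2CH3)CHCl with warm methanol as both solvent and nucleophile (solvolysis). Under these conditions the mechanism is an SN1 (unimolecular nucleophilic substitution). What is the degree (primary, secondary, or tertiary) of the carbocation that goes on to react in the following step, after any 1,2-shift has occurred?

Step 1: Unassisted departure of Cl⁻ (taking the C–Cl bonding pair) generates a secondary carbocation.
Step 2: A hydride (H with its bonding pair) migrates from the adjacent cyclopentyl carbon to the cationic centre — a 1,2-hydride shift — upgrading the secondary cation to a tertiary one.
The cation rearranges from secondary to tertiary via a 1,2-hydride shift from the adjacent cyclopentyl carbon; the tertiary cation is what reacts next.

tertiary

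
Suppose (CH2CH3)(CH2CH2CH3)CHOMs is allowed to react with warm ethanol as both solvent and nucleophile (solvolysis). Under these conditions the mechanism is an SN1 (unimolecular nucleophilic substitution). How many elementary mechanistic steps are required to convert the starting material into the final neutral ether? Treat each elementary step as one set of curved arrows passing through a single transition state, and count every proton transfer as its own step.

Step 1: Unassisted departure of MsO⁻ (taking the C–O bonding pair) generates a secondary carbocation.
(No 1,2-shift: no single shift to an adjacent carbon would give a more stable cation.)
Step 2: CH3CH2OH donates an oxygen lone pair into the empty p orbital of the cation, giving a protonated ether (an oxonium ion).
Step 3: Deprotonation of the oxonium oxygen by solvent ethanol yields the neutral ether.
Total: 3 elementary steps.

3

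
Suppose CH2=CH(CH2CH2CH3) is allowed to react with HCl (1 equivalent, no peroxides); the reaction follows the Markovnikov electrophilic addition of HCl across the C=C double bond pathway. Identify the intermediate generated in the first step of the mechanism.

Step 1: The π electrons of the C=C bond attack a proton of HCl; Markovnikov addition places the new C–H on the less-substituted alkene carbon, so the positive charge ends up on the more-substituted carbon — a secondary carbocation. The H–Cl bond breaks heterolytically, releasing Cl⁻.
After step 1 the species present is a secondary carbocation.

secondary carbocation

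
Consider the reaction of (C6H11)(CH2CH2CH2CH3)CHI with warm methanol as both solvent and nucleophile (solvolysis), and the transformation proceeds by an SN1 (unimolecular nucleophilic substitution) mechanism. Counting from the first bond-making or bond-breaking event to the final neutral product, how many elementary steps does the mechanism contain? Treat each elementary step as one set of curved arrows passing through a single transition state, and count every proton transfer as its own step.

4

Step 1: The C–I bond breaks with both electrons going to the iodide; I⁻ leaves and a secondary carbocation remains.
Step 2: A 1,2-hydride shift from the adjacent cyclohexyl carbon moves the positive charge from the secondary centre to an adjacent carbon, generating a more stable tertiary carbocation.
Step 3: A lone pair on the oxygen of CH3OH attacks the carbocation, forming a new C–O σ-bond and an oxonium ion.
Step 4: A second solvent molecule removes the proton on oxygen, giving the neutral ether product.
Total: 4 elementary steps.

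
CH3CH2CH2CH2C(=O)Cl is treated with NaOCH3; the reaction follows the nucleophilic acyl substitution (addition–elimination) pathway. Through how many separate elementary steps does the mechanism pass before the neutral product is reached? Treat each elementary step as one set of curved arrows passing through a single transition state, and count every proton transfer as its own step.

2

Step 1: A lone pair on the O of CH3O⁻ attacks the electrophilic acyl carbon; the π(C=O) electrons move onto oxygen, giving a tetrahedral intermediate.
Step 2: Elimination step: re-formation of the carbonyl π bond drives out Cl⁻, giving the new acyl compound.
Total: 2 elementary steps.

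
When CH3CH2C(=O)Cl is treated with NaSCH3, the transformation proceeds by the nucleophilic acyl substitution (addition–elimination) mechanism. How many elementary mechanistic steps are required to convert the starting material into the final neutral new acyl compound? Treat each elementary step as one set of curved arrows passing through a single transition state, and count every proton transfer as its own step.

2

Step 1: Nucleophilic addition of CH3S⁻ to the acyl carbon breaks the π(C=O) bond and yields a tetrahedral, anionic intermediate.
Step 2: Collapse of the tetrahedral intermediate: the alkoxide oxygen pushes its lone pair back to re-form C=O while Cl⁻ leaves.
Total: 2 elementary steps.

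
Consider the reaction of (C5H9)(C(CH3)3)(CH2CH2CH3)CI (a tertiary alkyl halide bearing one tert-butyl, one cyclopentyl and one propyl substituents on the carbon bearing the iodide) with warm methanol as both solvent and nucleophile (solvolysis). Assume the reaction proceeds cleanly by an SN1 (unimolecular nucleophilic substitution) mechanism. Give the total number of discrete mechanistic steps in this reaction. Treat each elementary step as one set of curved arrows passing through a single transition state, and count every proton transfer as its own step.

Step 1: Unassisted departure of I⁻ (taking the C–I bonding pair) generates a tertiary carbocation.
(No 1,2-shift: no single shift to an adjacent carbon would give a more stable cation.)
Step 2: Nucleophilic capture: the oxygen of CH3OH bonds to the cationic carbon, producing an oxonium-ion intermediate.
Step 3: A second solvent molecule removes the proton on oxygen, giving the neutral ether product.
Total: 3 elementary steps.

3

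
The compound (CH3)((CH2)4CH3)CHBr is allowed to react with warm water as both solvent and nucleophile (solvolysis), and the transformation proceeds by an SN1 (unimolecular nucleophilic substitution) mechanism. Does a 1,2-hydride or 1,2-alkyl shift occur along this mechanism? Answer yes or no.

The first-formed carbocation is secondary.
No single 1,2-shift to an adjacent carbon would produce a more-substituted cation than the one already present, so no rearrangement occurs.

no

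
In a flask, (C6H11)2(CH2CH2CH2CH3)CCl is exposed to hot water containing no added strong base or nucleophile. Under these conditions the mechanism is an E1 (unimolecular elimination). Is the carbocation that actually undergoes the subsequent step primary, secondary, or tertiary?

tertiary

Step 1: Unassisted departure of Cl⁻ (taking the C–Cl bonding pair) generates a tertiary carbocation.
No single 1,2-shift to an adjacent carbon would give a more-substituted cation, so no rearrangement occurs.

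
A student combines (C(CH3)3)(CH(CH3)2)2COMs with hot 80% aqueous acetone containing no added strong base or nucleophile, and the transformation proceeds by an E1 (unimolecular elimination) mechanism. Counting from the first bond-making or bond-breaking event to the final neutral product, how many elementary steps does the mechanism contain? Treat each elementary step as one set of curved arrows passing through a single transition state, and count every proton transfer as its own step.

2

Step 1: Unassisted departure of MsO⁻ (taking the C–O bonding pair) generates a tertiary carbocation.
(No 1,2-shift: no single shift to an adjacent carbon would give a more stable cation.)
Step 2: A weak base (a water molecule from the solvent) removes a proton from a carbon adjacent to the cationic centre; the electrons of that C–H bond become the new π(C=C) bond, giving the alkene.
Total: 2 elementary steps.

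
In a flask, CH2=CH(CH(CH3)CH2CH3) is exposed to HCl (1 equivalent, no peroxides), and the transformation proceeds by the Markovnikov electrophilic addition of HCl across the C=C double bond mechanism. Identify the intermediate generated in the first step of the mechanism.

secondary carbocation

Step 1: The π electrons of the C=C bond attack a proton of HCl; Markovnikov addition places the new C–H on the less-substituted alkene carbon, so the positive charge ends up on the more-substituted carbon — a secondary carbocation. The H–Cl bond breaks heterolytically, releasing Cl⁻.
After step 1 the species present is a secondary carbocation.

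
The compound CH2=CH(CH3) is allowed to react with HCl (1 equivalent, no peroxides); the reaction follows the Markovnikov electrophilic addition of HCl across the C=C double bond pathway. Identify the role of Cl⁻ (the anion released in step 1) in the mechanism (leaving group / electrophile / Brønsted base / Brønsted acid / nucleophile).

nucleophile

Step 2: The Cl⁻ anion donates a lone pair to the carbocation, forming the new C–Cl σ-bond and giving the neutral alkyl halide.
Cl⁻ (the anion released in step 1) donates an electron pair to form a new σ-bond to carbon — it is the nucleophile.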